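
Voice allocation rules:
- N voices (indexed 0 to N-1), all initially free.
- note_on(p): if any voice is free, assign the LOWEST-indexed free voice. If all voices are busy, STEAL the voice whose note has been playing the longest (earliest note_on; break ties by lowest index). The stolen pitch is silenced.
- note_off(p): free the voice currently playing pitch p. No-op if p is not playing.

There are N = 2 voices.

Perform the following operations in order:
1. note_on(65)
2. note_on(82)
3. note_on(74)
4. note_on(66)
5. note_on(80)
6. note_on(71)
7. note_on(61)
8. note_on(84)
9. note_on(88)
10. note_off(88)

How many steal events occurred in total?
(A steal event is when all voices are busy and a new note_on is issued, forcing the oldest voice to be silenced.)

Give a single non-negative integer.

Answer: 7

Derivation:
Op 1: note_on(65): voice 0 is free -> assigned | voices=[65 -]
Op 2: note_on(82): voice 1 is free -> assigned | voices=[65 82]
Op 3: note_on(74): all voices busy, STEAL voice 0 (pitch 65, oldest) -> assign | voices=[74 82]
Op 4: note_on(66): all voices busy, STEAL voice 1 (pitch 82, oldest) -> assign | voices=[74 66]
Op 5: note_on(80): all voices busy, STEAL voice 0 (pitch 74, oldest) -> assign | voices=[80 66]
Op 6: note_on(71): all voices busy, STEAL voice 1 (pitch 66, oldest) -> assign | voices=[80 71]
Op 7: note_on(61): all voices busy, STEAL voice 0 (pitch 80, oldest) -> assign | voices=[61 71]
Op 8: note_on(84): all voices busy, STEAL voice 1 (pitch 71, oldest) -> assign | voices=[61 84]
Op 9: note_on(88): all voices busy, STEAL voice 0 (pitch 61, oldest) -> assign | voices=[88 84]
Op 10: note_off(88): free voice 0 | voices=[- 84]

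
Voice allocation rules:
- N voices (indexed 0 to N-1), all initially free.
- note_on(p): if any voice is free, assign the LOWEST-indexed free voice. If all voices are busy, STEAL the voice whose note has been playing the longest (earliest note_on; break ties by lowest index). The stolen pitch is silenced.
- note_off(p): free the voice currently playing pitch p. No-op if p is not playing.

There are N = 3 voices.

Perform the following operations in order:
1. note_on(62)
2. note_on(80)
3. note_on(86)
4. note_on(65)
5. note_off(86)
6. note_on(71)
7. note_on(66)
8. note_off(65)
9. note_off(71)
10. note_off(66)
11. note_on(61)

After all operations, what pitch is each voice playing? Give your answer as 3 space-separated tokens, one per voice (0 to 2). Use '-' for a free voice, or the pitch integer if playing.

Op 1: note_on(62): voice 0 is free -> assigned | voices=[62 - -]
Op 2: note_on(80): voice 1 is free -> assigned | voices=[62 80 -]
Op 3: note_on(86): voice 2 is free -> assigned | voices=[62 80 86]
Op 4: note_on(65): all voices busy, STEAL voice 0 (pitch 62, oldest) -> assign | voices=[65 80 86]
Op 5: note_off(86): free voice 2 | voices=[65 80 -]
Op 6: note_on(71): voice 2 is free -> assigned | voices=[65 80 71]
Op 7: note_on(66): all voices busy, STEAL voice 1 (pitch 80, oldest) -> assign | voices=[65 66 71]
Op 8: note_off(65): free voice 0 | voices=[- 66 71]
Op 9: note_off(71): free voice 2 | voices=[- 66 -]
Op 10: note_off(66): free voice 1 | voices=[- - -]
Op 11: note_on(61): voice 0 is free -> assigned | voices=[61 - -]

Answer: 61 - -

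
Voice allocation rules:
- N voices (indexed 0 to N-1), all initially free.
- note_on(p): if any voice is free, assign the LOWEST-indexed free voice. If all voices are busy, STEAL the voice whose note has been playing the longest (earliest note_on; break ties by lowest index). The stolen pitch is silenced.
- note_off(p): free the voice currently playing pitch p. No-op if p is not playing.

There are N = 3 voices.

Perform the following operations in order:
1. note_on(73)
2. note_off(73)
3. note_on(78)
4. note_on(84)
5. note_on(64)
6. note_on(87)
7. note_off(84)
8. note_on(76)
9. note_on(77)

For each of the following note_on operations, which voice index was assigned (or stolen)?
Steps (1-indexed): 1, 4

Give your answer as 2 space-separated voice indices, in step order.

Answer: 0 1

Derivation:
Op 1: note_on(73): voice 0 is free -> assigned | voices=[73 - -]
Op 2: note_off(73): free voice 0 | voices=[- - -]
Op 3: note_on(78): voice 0 is free -> assigned | voices=[78 - -]
Op 4: note_on(84): voice 1 is free -> assigned | voices=[78 84 -]
Op 5: note_on(64): voice 2 is free -> assigned | voices=[78 84 64]
Op 6: note_on(87): all voices busy, STEAL voice 0 (pitch 78, oldest) -> assign | voices=[87 84 64]
Op 7: note_off(84): free voice 1 | voices=[87 - 64]
Op 8: note_on(76): voice 1 is free -> assigned | voices=[87 76 64]
Op 9: note_on(77): all voices busy, STEAL voice 2 (pitch 64, oldest) -> assign | voices=[87 76 77]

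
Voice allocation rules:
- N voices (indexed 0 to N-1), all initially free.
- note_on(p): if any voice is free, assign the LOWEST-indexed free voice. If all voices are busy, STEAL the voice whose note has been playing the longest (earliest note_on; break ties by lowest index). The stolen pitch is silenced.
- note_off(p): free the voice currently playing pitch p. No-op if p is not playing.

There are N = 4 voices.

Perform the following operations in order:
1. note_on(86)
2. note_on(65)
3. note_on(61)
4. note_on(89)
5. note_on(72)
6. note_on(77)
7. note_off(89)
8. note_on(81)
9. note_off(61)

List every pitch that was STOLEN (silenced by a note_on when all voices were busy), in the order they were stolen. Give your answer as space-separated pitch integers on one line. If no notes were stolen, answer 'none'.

Answer: 86 65

Derivation:
Op 1: note_on(86): voice 0 is free -> assigned | voices=[86 - - -]
Op 2: note_on(65): voice 1 is free -> assigned | voices=[86 65 - -]
Op 3: note_on(61): voice 2 is free -> assigned | voices=[86 65 61 -]
Op 4: note_on(89): voice 3 is free -> assigned | voices=[86 65 61 89]
Op 5: note_on(72): all voices busy, STEAL voice 0 (pitch 86, oldest) -> assign | voices=[72 65 61 89]
Op 6: note_on(77): all voices busy, STEAL voice 1 (pitch 65, oldest) -> assign | voices=[72 77 61 89]
Op 7: note_off(89): free voice 3 | voices=[72 77 61 -]
Op 8: note_on(81): voice 3 is free -> assigned | voices=[72 77 61 81]
Op 9: note_off(61): free voice 2 | voices=[72 77 - 81]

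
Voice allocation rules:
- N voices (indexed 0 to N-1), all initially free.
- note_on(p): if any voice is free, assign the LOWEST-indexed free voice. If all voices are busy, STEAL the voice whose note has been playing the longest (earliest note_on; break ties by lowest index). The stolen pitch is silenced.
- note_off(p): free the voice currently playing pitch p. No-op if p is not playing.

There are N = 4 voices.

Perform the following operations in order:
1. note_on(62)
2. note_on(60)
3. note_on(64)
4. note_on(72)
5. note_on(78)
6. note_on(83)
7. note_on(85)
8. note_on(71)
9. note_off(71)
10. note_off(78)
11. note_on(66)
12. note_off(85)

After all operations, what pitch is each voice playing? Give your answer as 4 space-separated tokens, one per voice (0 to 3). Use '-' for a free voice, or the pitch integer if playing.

Answer: 66 83 - -

Derivation:
Op 1: note_on(62): voice 0 is free -> assigned | voices=[62 - - -]
Op 2: note_on(60): voice 1 is free -> assigned | voices=[62 60 - -]
Op 3: note_on(64): voice 2 is free -> assigned | voices=[62 60 64 -]
Op 4: note_on(72): voice 3 is free -> assigned | voices=[62 60 64 72]
Op 5: note_on(78): all voices busy, STEAL voice 0 (pitch 62, oldest) -> assign | voices=[78 60 64 72]
Op 6: note_on(83): all voices busy, STEAL voice 1 (pitch 60, oldest) -> assign | voices=[78 83 64 72]
Op 7: note_on(85): all voices busy, STEAL voice 2 (pitch 64, oldest) -> assign | voices=[78 83 85 72]
Op 8: note_on(71): all voices busy, STEAL voice 3 (pitch 72, oldest) -> assign | voices=[78 83 85 71]
Op 9: note_off(71): free voice 3 | voices=[78 83 85 -]
Op 10: note_off(78): free voice 0 | voices=[- 83 85 -]
Op 11: note_on(66): voice 0 is free -> assigned | voices=[66 83 85 -]
Op 12: note_off(85): free voice 2 | voices=[66 83 - -]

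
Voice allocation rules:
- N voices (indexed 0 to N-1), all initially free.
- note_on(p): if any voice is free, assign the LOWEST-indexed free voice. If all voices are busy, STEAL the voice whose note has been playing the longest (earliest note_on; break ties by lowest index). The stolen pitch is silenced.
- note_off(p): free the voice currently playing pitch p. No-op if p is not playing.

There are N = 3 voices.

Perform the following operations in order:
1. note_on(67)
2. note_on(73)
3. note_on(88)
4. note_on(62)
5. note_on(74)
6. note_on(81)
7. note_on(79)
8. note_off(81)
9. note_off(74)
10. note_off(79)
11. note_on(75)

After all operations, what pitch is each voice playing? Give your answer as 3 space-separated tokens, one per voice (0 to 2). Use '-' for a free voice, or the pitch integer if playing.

Answer: 75 - -

Derivation:
Op 1: note_on(67): voice 0 is free -> assigned | voices=[67 - -]
Op 2: note_on(73): voice 1 is free -> assigned | voices=[67 73 -]
Op 3: note_on(88): voice 2 is free -> assigned | voices=[67 73 88]
Op 4: note_on(62): all voices busy, STEAL voice 0 (pitch 67, oldest) -> assign | voices=[62 73 88]
Op 5: note_on(74): all voices busy, STEAL voice 1 (pitch 73, oldest) -> assign | voices=[62 74 88]
Op 6: note_on(81): all voices busy, STEAL voice 2 (pitch 88, oldest) -> assign | voices=[62 74 81]
Op 7: note_on(79): all voices busy, STEAL voice 0 (pitch 62, oldest) -> assign | voices=[79 74 81]
Op 8: note_off(81): free voice 2 | voices=[79 74 -]
Op 9: note_off(74): free voice 1 | voices=[79 - -]
Op 10: note_off(79): free voice 0 | voices=[- - -]
Op 11: note_on(75): voice 0 is free -> assigned | voices=[75 - -]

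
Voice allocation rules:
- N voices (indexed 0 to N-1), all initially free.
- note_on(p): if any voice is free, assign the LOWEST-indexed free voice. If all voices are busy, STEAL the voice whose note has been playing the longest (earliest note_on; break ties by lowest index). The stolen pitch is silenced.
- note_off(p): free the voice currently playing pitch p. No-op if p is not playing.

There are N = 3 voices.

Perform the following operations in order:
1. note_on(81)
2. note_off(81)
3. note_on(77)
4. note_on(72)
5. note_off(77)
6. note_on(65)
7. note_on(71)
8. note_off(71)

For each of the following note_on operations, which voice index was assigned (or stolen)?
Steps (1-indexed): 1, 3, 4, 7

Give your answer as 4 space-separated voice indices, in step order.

Op 1: note_on(81): voice 0 is free -> assigned | voices=[81 - -]
Op 2: note_off(81): free voice 0 | voices=[- - -]
Op 3: note_on(77): voice 0 is free -> assigned | voices=[77 - -]
Op 4: note_on(72): voice 1 is free -> assigned | voices=[77 72 -]
Op 5: note_off(77): free voice 0 | voices=[- 72 -]
Op 6: note_on(65): voice 0 is free -> assigned | voices=[65 72 -]
Op 7: note_on(71): voice 2 is free -> assigned | voices=[65 72 71]
Op 8: note_off(71): free voice 2 | voices=[65 72 -]

Answer: 0 0 1 2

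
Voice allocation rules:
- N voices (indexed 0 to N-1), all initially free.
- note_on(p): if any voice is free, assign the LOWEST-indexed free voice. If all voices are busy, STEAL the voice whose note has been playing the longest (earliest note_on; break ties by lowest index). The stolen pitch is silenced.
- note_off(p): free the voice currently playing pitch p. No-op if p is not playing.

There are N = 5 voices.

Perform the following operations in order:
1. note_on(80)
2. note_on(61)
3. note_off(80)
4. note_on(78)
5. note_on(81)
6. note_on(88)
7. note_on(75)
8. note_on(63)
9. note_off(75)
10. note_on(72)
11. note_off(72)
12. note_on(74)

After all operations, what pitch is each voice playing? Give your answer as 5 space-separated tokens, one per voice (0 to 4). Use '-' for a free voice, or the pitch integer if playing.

Answer: 78 63 81 88 74

Derivation:
Op 1: note_on(80): voice 0 is free -> assigned | voices=[80 - - - -]
Op 2: note_on(61): voice 1 is free -> assigned | voices=[80 61 - - -]
Op 3: note_off(80): free voice 0 | voices=[- 61 - - -]
Op 4: note_on(78): voice 0 is free -> assigned | voices=[78 61 - - -]
Op 5: note_on(81): voice 2 is free -> assigned | voices=[78 61 81 - -]
Op 6: note_on(88): voice 3 is free -> assigned | voices=[78 61 81 88 -]
Op 7: note_on(75): voice 4 is free -> assigned | voices=[78 61 81 88 75]
Op 8: note_on(63): all voices busy, STEAL voice 1 (pitch 61, oldest) -> assign | voices=[78 63 81 88 75]
Op 9: note_off(75): free voice 4 | voices=[78 63 81 88 -]
Op 10: note_on(72): voice 4 is free -> assigned | voices=[78 63 81 88 72]
Op 11: note_off(72): free voice 4 | voices=[78 63 81 88 -]
Op 12: note_on(74): voice 4 is free -> assigned | voices=[78 63 81 88 74]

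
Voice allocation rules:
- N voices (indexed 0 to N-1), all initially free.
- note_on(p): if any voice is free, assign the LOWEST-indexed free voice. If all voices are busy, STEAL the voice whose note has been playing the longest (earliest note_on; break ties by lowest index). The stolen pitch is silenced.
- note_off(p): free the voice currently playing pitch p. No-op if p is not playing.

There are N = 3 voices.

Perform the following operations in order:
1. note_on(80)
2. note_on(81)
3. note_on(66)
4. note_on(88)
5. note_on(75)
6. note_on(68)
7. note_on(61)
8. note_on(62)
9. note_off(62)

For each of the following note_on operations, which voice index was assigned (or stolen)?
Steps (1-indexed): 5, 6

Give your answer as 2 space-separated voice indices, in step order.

Op 1: note_on(80): voice 0 is free -> assigned | voices=[80 - -]
Op 2: note_on(81): voice 1 is free -> assigned | voices=[80 81 -]
Op 3: note_on(66): voice 2 is free -> assigned | voices=[80 81 66]
Op 4: note_on(88): all voices busy, STEAL voice 0 (pitch 80, oldest) -> assign | voices=[88 81 66]
Op 5: note_on(75): all voices busy, STEAL voice 1 (pitch 81, oldest) -> assign | voices=[88 75 66]
Op 6: note_on(68): all voices busy, STEAL voice 2 (pitch 66, oldest) -> assign | voices=[88 75 68]
Op 7: note_on(61): all voices busy, STEAL voice 0 (pitch 88, oldest) -> assign | voices=[61 75 68]
Op 8: note_on(62): all voices busy, STEAL voice 1 (pitch 75, oldest) -> assign | voices=[61 62 68]
Op 9: note_off(62): free voice 1 | voices=[61 - 68]

Answer: 1 2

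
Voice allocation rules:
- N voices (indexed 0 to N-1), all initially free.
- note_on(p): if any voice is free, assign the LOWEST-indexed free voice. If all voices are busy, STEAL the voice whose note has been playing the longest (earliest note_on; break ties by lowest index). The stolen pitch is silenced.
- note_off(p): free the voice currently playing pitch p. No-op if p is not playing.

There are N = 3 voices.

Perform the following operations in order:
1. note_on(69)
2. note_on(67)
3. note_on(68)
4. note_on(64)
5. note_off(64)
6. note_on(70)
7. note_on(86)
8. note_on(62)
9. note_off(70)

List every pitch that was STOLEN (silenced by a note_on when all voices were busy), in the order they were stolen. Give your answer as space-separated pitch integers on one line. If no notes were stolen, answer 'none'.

Op 1: note_on(69): voice 0 is free -> assigned | voices=[69 - -]
Op 2: note_on(67): voice 1 is free -> assigned | voices=[69 67 -]
Op 3: note_on(68): voice 2 is free -> assigned | voices=[69 67 68]
Op 4: note_on(64): all voices busy, STEAL voice 0 (pitch 69, oldest) -> assign | voices=[64 67 68]
Op 5: note_off(64): free voice 0 | voices=[- 67 68]
Op 6: note_on(70): voice 0 is free -> assigned | voices=[70 67 68]
Op 7: note_on(86): all voices busy, STEAL voice 1 (pitch 67, oldest) -> assign | voices=[70 86 68]
Op 8: note_on(62): all voices busy, STEAL voice 2 (pitch 68, oldest) -> assign | voices=[70 86 62]
Op 9: note_off(70): free voice 0 | voices=[- 86 62]

Answer: 69 67 68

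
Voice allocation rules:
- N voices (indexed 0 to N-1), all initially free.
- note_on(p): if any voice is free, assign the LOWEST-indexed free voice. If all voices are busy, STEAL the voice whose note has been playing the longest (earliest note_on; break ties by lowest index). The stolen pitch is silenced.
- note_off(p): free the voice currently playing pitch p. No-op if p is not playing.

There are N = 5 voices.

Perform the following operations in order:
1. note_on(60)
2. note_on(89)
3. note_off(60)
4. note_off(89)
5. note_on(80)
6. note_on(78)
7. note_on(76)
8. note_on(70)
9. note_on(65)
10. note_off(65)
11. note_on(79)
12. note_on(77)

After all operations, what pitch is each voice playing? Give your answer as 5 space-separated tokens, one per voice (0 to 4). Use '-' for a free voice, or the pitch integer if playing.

Answer: 77 78 76 70 79

Derivation:
Op 1: note_on(60): voice 0 is free -> assigned | voices=[60 - - - -]
Op 2: note_on(89): voice 1 is free -> assigned | voices=[60 89 - - -]
Op 3: note_off(60): free voice 0 | voices=[- 89 - - -]
Op 4: note_off(89): free voice 1 | voices=[- - - - -]
Op 5: note_on(80): voice 0 is free -> assigned | voices=[80 - - - -]
Op 6: note_on(78): voice 1 is free -> assigned | voices=[80 78 - - -]
Op 7: note_on(76): voice 2 is free -> assigned | voices=[80 78 76 - -]
Op 8: note_on(70): voice 3 is free -> assigned | voices=[80 78 76 70 -]
Op 9: note_on(65): voice 4 is free -> assigned | voices=[80 78 76 70 65]
Op 10: note_off(65): free voice 4 | voices=[80 78 76 70 -]
Op 11: note_on(79): voice 4 is free -> assigned | voices=[80 78 76 70 79]
Op 12: note_on(77): all voices busy, STEAL voice 0 (pitch 80, oldest) -> assign | voices=[77 78 76 70 79]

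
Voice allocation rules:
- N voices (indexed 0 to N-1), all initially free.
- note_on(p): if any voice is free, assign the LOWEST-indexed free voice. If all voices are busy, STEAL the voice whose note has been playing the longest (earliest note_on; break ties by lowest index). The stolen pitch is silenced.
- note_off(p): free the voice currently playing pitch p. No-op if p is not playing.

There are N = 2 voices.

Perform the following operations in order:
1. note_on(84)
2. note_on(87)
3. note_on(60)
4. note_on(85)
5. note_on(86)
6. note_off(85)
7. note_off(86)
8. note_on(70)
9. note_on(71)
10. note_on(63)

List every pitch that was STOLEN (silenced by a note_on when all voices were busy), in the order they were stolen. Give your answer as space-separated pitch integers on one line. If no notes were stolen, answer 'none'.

Op 1: note_on(84): voice 0 is free -> assigned | voices=[84 -]
Op 2: note_on(87): voice 1 is free -> assigned | voices=[84 87]
Op 3: note_on(60): all voices busy, STEAL voice 0 (pitch 84, oldest) -> assign | voices=[60 87]
Op 4: note_on(85): all voices busy, STEAL voice 1 (pitch 87, oldest) -> assign | voices=[60 85]
Op 5: note_on(86): all voices busy, STEAL voice 0 (pitch 60, oldest) -> assign | voices=[86 85]
Op 6: note_off(85): free voice 1 | voices=[86 -]
Op 7: note_off(86): free voice 0 | voices=[- -]
Op 8: note_on(70): voice 0 is free -> assigned | voices=[70 -]
Op 9: note_on(71): voice 1 is free -> assigned | voices=[70 71]
Op 10: note_on(63): all voices busy, STEAL voice 0 (pitch 70, oldest) -> assign | voices=[63 71]

Answer: 84 87 60 70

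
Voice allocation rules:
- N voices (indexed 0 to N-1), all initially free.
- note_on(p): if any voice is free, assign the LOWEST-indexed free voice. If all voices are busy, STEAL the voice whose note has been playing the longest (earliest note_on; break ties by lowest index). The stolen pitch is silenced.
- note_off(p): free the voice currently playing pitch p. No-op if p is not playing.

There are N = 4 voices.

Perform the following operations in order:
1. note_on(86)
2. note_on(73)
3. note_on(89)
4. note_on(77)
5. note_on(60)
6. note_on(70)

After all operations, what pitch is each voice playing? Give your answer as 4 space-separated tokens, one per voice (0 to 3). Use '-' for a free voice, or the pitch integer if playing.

Answer: 60 70 89 77

Derivation:
Op 1: note_on(86): voice 0 is free -> assigned | voices=[86 - - -]
Op 2: note_on(73): voice 1 is free -> assigned | voices=[86 73 - -]
Op 3: note_on(89): voice 2 is free -> assigned | voices=[86 73 89 -]
Op 4: note_on(77): voice 3 is free -> assigned | voices=[86 73 89 77]
Op 5: note_on(60): all voices busy, STEAL voice 0 (pitch 86, oldest) -> assign | voices=[60 73 89 77]
Op 6: note_on(70): all voices busy, STEAL voice 1 (pitch 73, oldest) -> assign | voices=[60 70 89 77]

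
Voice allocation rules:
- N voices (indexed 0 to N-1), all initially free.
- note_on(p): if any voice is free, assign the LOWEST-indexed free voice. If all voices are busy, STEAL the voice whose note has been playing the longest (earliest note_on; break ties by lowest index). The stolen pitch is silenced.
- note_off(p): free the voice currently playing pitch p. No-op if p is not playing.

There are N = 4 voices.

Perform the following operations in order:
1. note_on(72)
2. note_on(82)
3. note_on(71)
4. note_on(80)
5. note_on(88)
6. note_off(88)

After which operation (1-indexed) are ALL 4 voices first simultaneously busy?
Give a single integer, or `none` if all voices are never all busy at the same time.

Op 1: note_on(72): voice 0 is free -> assigned | voices=[72 - - -]
Op 2: note_on(82): voice 1 is free -> assigned | voices=[72 82 - -]
Op 3: note_on(71): voice 2 is free -> assigned | voices=[72 82 71 -]
Op 4: note_on(80): voice 3 is free -> assigned | voices=[72 82 71 80]
Op 5: note_on(88): all voices busy, STEAL voice 0 (pitch 72, oldest) -> assign | voices=[88 82 71 80]
Op 6: note_off(88): free voice 0 | voices=[- 82 71 80]

Answer: 4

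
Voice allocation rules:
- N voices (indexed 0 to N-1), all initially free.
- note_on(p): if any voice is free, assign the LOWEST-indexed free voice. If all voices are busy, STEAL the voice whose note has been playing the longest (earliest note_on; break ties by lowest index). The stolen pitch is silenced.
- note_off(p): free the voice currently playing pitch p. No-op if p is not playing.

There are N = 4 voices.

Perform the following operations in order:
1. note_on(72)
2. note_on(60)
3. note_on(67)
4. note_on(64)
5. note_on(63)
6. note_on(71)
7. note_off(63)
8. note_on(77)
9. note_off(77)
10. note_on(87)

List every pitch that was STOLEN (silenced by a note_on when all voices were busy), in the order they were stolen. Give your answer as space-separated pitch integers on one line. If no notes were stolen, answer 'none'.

Op 1: note_on(72): voice 0 is free -> assigned | voices=[72 - - -]
Op 2: note_on(60): voice 1 is free -> assigned | voices=[72 60 - -]
Op 3: note_on(67): voice 2 is free -> assigned | voices=[72 60 67 -]
Op 4: note_on(64): voice 3 is free -> assigned | voices=[72 60 67 64]
Op 5: note_on(63): all voices busy, STEAL voice 0 (pitch 72, oldest) -> assign | voices=[63 60 67 64]
Op 6: note_on(71): all voices busy, STEAL voice 1 (pitch 60, oldest) -> assign | voices=[63 71 67 64]
Op 7: note_off(63): free voice 0 | voices=[- 71 67 64]
Op 8: note_on(77): voice 0 is free -> assigned | voices=[77 71 67 64]
Op 9: note_off(77): free voice 0 | voices=[- 71 67 64]
Op 10: note_on(87): voice 0 is free -> assigned | voices=[87 71 67 64]

Answer: 72 60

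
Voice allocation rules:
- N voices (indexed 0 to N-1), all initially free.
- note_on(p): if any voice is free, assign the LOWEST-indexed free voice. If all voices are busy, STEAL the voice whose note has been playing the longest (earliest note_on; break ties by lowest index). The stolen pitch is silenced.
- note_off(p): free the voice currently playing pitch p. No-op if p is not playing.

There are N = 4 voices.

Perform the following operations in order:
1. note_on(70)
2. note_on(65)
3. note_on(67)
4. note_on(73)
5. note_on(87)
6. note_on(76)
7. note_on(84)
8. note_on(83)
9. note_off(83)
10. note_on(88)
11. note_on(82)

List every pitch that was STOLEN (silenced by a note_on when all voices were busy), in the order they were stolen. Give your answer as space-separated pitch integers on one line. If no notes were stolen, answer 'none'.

Op 1: note_on(70): voice 0 is free -> assigned | voices=[70 - - -]
Op 2: note_on(65): voice 1 is free -> assigned | voices=[70 65 - -]
Op 3: note_on(67): voice 2 is free -> assigned | voices=[70 65 67 -]
Op 4: note_on(73): voice 3 is free -> assigned | voices=[70 65 67 73]
Op 5: note_on(87): all voices busy, STEAL voice 0 (pitch 70, oldest) -> assign | voices=[87 65 67 73]
Op 6: note_on(76): all voices busy, STEAL voice 1 (pitch 65, oldest) -> assign | voices=[87 76 67 73]
Op 7: note_on(84): all voices busy, STEAL voice 2 (pitch 67, oldest) -> assign | voices=[87 76 84 73]
Op 8: note_on(83): all voices busy, STEAL voice 3 (pitch 73, oldest) -> assign | voices=[87 76 84 83]
Op 9: note_off(83): free voice 3 | voices=[87 76 84 -]
Op 10: note_on(88): voice 3 is free -> assigned | voices=[87 76 84 88]
Op 11: note_on(82): all voices busy, STEAL voice 0 (pitch 87, oldest) -> assign | voices=[82 76 84 88]

Answer: 70 65 67 73 87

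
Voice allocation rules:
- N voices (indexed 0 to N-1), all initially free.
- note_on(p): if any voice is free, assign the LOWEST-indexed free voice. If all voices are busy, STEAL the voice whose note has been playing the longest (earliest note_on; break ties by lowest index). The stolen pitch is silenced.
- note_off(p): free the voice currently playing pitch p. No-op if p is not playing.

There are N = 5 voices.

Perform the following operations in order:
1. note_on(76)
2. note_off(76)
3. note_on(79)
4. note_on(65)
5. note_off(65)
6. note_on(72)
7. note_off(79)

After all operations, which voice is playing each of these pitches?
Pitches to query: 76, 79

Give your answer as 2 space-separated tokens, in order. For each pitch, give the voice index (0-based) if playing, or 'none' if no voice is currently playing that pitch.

Answer: none none

Derivation:
Op 1: note_on(76): voice 0 is free -> assigned | voices=[76 - - - -]
Op 2: note_off(76): free voice 0 | voices=[- - - - -]
Op 3: note_on(79): voice 0 is free -> assigned | voices=[79 - - - -]
Op 4: note_on(65): voice 1 is free -> assigned | voices=[79 65 - - -]
Op 5: note_off(65): free voice 1 | voices=[79 - - - -]
Op 6: note_on(72): voice 1 is free -> assigned | voices=[79 72 - - -]
Op 7: note_off(79): free voice 0 | voices=[- 72 - - -]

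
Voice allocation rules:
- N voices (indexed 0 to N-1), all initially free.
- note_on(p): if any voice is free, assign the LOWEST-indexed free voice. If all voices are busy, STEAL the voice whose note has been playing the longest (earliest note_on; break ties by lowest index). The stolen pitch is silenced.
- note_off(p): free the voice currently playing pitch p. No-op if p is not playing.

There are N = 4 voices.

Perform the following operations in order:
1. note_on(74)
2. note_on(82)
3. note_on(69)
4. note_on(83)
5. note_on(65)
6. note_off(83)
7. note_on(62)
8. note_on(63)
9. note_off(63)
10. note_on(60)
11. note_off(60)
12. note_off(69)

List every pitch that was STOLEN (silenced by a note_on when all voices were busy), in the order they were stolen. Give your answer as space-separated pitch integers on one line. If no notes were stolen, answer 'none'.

Answer: 74 82

Derivation:
Op 1: note_on(74): voice 0 is free -> assigned | voices=[74 - - -]
Op 2: note_on(82): voice 1 is free -> assigned | voices=[74 82 - -]
Op 3: note_on(69): voice 2 is free -> assigned | voices=[74 82 69 -]
Op 4: note_on(83): voice 3 is free -> assigned | voices=[74 82 69 83]
Op 5: note_on(65): all voices busy, STEAL voice 0 (pitch 74, oldest) -> assign | voices=[65 82 69 83]
Op 6: note_off(83): free voice 3 | voices=[65 82 69 -]
Op 7: note_on(62): voice 3 is free -> assigned | voices=[65 82 69 62]
Op 8: note_on(63): all voices busy, STEAL voice 1 (pitch 82, oldest) -> assign | voices=[65 63 69 62]
Op 9: note_off(63): free voice 1 | voices=[65 - 69 62]
Op 10: note_on(60): voice 1 is free -> assigned | voices=[65 60 69 62]
Op 11: note_off(60): free voice 1 | voices=[65 - 69 62]
Op 12: note_off(69): free voice 2 | voices=[65 - - 62]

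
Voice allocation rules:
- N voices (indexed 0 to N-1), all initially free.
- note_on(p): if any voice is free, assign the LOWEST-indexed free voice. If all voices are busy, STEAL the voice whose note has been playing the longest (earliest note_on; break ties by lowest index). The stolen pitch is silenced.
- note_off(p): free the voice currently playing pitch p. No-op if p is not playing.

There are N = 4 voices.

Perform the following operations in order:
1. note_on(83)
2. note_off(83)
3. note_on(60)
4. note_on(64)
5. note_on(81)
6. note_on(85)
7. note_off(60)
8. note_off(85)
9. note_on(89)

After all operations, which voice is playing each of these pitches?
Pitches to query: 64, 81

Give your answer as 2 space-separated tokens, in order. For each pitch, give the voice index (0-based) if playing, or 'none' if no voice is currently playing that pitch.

Op 1: note_on(83): voice 0 is free -> assigned | voices=[83 - - -]
Op 2: note_off(83): free voice 0 | voices=[- - - -]
Op 3: note_on(60): voice 0 is free -> assigned | voices=[60 - - -]
Op 4: note_on(64): voice 1 is free -> assigned | voices=[60 64 - -]
Op 5: note_on(81): voice 2 is free -> assigned | voices=[60 64 81 -]
Op 6: note_on(85): voice 3 is free -> assigned | voices=[60 64 81 85]
Op 7: note_off(60): free voice 0 | voices=[- 64 81 85]
Op 8: note_off(85): free voice 3 | voices=[- 64 81 -]
Op 9: note_on(89): voice 0 is free -> assigned | voices=[89 64 81 -]

Answer: 1 2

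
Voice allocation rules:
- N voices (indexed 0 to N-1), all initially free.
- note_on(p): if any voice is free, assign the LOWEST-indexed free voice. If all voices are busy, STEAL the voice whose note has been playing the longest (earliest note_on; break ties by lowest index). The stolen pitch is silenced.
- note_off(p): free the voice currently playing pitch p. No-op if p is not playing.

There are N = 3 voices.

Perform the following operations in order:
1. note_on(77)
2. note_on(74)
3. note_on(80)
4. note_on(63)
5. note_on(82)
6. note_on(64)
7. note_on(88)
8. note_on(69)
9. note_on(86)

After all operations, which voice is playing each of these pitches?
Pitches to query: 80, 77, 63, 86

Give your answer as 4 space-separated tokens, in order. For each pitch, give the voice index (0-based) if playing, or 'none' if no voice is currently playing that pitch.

Answer: none none none 2

Derivation:
Op 1: note_on(77): voice 0 is free -> assigned | voices=[77 - -]
Op 2: note_on(74): voice 1 is free -> assigned | voices=[77 74 -]
Op 3: note_on(80): voice 2 is free -> assigned | voices=[77 74 80]
Op 4: note_on(63): all voices busy, STEAL voice 0 (pitch 77, oldest) -> assign | voices=[63 74 80]
Op 5: note_on(82): all voices busy, STEAL voice 1 (pitch 74, oldest) -> assign | voices=[63 82 80]
Op 6: note_on(64): all voices busy, STEAL voice 2 (pitch 80, oldest) -> assign | voices=[63 82 64]
Op 7: note_on(88): all voices busy, STEAL voice 0 (pitch 63, oldest) -> assign | voices=[88 82 64]
Op 8: note_on(69): all voices busy, STEAL voice 1 (pitch 82, oldest) -> assign | voices=[88 69 64]
Op 9: note_on(86): all voices busy, STEAL voice 2 (pitch 64, oldest) -> assign | voices=[88 69 86]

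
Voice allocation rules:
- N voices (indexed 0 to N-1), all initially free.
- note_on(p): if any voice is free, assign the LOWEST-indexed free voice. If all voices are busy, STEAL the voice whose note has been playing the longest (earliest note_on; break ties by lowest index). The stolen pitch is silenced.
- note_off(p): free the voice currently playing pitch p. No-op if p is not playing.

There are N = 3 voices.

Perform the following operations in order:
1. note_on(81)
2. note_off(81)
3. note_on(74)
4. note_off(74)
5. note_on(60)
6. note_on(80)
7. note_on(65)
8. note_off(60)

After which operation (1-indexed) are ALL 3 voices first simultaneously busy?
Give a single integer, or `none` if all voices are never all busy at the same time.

Answer: 7

Derivation:
Op 1: note_on(81): voice 0 is free -> assigned | voices=[81 - -]
Op 2: note_off(81): free voice 0 | voices=[- - -]
Op 3: note_on(74): voice 0 is free -> assigned | voices=[74 - -]
Op 4: note_off(74): free voice 0 | voices=[- - -]
Op 5: note_on(60): voice 0 is free -> assigned | voices=[60 - -]
Op 6: note_on(80): voice 1 is free -> assigned | voices=[60 80 -]
Op 7: note_on(65): voice 2 is free -> assigned | voices=[60 80 65]
Op 8: note_off(60): free voice 0 | voices=[- 80 65]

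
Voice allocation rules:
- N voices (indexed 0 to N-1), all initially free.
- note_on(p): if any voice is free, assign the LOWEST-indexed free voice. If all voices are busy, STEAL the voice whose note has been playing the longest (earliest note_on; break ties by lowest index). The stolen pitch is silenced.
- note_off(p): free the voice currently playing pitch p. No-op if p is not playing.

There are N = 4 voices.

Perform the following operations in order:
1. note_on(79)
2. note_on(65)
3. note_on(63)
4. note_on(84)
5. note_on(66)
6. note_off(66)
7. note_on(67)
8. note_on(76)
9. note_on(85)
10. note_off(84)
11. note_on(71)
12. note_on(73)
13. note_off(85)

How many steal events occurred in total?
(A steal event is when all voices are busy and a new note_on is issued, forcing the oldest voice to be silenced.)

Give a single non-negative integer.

Answer: 4

Derivation:
Op 1: note_on(79): voice 0 is free -> assigned | voices=[79 - - -]
Op 2: note_on(65): voice 1 is free -> assigned | voices=[79 65 - -]
Op 3: note_on(63): voice 2 is free -> assigned | voices=[79 65 63 -]
Op 4: note_on(84): voice 3 is free -> assigned | voices=[79 65 63 84]
Op 5: note_on(66): all voices busy, STEAL voice 0 (pitch 79, oldest) -> assign | voices=[66 65 63 84]
Op 6: note_off(66): free voice 0 | voices=[- 65 63 84]
Op 7: note_on(67): voice 0 is free -> assigned | voices=[67 65 63 84]
Op 8: note_on(76): all voices busy, STEAL voice 1 (pitch 65, oldest) -> assign | voices=[67 76 63 84]
Op 9: note_on(85): all voices busy, STEAL voice 2 (pitch 63, oldest) -> assign | voices=[67 76 85 84]
Op 10: note_off(84): free voice 3 | voices=[67 76 85 -]
Op 11: note_on(71): voice 3 is free -> assigned | voices=[67 76 85 71]
Op 12: note_on(73): all voices busy, STEAL voice 0 (pitch 67, oldest) -> assign | voices=[73 76 85 71]
Op 13: note_off(85): free voice 2 | voices=[73 76 - 71]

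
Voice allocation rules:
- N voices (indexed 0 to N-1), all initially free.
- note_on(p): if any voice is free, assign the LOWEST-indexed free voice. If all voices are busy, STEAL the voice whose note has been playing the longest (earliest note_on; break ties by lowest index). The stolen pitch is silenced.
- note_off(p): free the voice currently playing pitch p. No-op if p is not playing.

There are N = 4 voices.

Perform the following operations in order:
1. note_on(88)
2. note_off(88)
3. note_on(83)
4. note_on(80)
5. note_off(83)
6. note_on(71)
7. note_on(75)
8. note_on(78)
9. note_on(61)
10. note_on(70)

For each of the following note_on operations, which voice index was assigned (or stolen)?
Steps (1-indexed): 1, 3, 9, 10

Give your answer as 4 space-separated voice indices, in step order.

Answer: 0 0 1 0

Derivation:
Op 1: note_on(88): voice 0 is free -> assigned | voices=[88 - - -]
Op 2: note_off(88): free voice 0 | voices=[- - - -]
Op 3: note_on(83): voice 0 is free -> assigned | voices=[83 - - -]
Op 4: note_on(80): voice 1 is free -> assigned | voices=[83 80 - -]
Op 5: note_off(83): free voice 0 | voices=[- 80 - -]
Op 6: note_on(71): voice 0 is free -> assigned | voices=[71 80 - -]
Op 7: note_on(75): voice 2 is free -> assigned | voices=[71 80 75 -]
Op 8: note_on(78): voice 3 is free -> assigned | voices=[71 80 75 78]
Op 9: note_on(61): all voices busy, STEAL voice 1 (pitch 80, oldest) -> assign | voices=[71 61 75 78]
Op 10: note_on(70): all voices busy, STEAL voice 0 (pitch 71, oldest) -> assign | voices=[70 61 75 78]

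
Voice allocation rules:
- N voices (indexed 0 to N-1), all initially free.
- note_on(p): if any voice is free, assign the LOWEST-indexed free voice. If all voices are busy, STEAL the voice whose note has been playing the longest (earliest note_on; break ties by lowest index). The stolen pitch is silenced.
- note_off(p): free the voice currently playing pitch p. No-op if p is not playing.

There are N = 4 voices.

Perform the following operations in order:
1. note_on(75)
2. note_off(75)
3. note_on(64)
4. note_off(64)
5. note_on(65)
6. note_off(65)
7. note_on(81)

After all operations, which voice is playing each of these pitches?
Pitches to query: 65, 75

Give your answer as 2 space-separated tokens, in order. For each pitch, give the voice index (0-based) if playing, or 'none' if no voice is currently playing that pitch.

Answer: none none

Derivation:
Op 1: note_on(75): voice 0 is free -> assigned | voices=[75 - - -]
Op 2: note_off(75): free voice 0 | voices=[- - - -]
Op 3: note_on(64): voice 0 is free -> assigned | voices=[64 - - -]
Op 4: note_off(64): free voice 0 | voices=[- - - -]
Op 5: note_on(65): voice 0 is free -> assigned | voices=[65 - - -]
Op 6: note_off(65): free voice 0 | voices=[- - - -]
Op 7: note_on(81): voice 0 is free -> assigned | voices=[81 - - -]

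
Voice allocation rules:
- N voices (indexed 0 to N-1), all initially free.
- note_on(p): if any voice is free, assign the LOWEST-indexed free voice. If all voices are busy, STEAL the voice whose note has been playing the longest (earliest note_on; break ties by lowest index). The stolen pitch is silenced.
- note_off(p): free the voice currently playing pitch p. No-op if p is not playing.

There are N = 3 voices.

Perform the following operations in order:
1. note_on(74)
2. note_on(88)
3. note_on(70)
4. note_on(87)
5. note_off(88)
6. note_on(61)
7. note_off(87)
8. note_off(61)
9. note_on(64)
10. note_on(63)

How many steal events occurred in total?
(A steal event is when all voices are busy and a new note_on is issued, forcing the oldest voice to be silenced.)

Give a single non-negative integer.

Answer: 1

Derivation:
Op 1: note_on(74): voice 0 is free -> assigned | voices=[74 - -]
Op 2: note_on(88): voice 1 is free -> assigned | voices=[74 88 -]
Op 3: note_on(70): voice 2 is free -> assigned | voices=[74 88 70]
Op 4: note_on(87): all voices busy, STEAL voice 0 (pitch 74, oldest) -> assign | voices=[87 88 70]
Op 5: note_off(88): free voice 1 | voices=[87 - 70]
Op 6: note_on(61): voice 1 is free -> assigned | voices=[87 61 70]
Op 7: note_off(87): free voice 0 | voices=[- 61 70]
Op 8: note_off(61): free voice 1 | voices=[- - 70]
Op 9: note_on(64): voice 0 is free -> assigned | voices=[64 - 70]
Op 10: note_on(63): voice 1 is free -> assigned | voices=[64 63 70]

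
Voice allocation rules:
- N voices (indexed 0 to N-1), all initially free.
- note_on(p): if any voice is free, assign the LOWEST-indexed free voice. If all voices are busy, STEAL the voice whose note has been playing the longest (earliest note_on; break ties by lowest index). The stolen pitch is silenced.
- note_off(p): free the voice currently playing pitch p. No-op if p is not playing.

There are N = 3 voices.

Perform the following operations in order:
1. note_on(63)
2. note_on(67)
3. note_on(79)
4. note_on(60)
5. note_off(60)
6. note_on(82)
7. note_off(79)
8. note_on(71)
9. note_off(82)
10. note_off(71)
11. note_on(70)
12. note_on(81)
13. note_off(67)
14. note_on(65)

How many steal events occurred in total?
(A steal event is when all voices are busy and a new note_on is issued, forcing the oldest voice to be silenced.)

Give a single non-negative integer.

Op 1: note_on(63): voice 0 is free -> assigned | voices=[63 - -]
Op 2: note_on(67): voice 1 is free -> assigned | voices=[63 67 -]
Op 3: note_on(79): voice 2 is free -> assigned | voices=[63 67 79]
Op 4: note_on(60): all voices busy, STEAL voice 0 (pitch 63, oldest) -> assign | voices=[60 67 79]
Op 5: note_off(60): free voice 0 | voices=[- 67 79]
Op 6: note_on(82): voice 0 is free -> assigned | voices=[82 67 79]
Op 7: note_off(79): free voice 2 | voices=[82 67 -]
Op 8: note_on(71): voice 2 is free -> assigned | voices=[82 67 71]
Op 9: note_off(82): free voice 0 | voices=[- 67 71]
Op 10: note_off(71): free voice 2 | voices=[- 67 -]
Op 11: note_on(70): voice 0 is free -> assigned | voices=[70 67 -]
Op 12: note_on(81): voice 2 is free -> assigned | voices=[70 67 81]
Op 13: note_off(67): free voice 1 | voices=[70 - 81]
Op 14: note_on(65): voice 1 is free -> assigned | voices=[70 65 81]

Answer: 1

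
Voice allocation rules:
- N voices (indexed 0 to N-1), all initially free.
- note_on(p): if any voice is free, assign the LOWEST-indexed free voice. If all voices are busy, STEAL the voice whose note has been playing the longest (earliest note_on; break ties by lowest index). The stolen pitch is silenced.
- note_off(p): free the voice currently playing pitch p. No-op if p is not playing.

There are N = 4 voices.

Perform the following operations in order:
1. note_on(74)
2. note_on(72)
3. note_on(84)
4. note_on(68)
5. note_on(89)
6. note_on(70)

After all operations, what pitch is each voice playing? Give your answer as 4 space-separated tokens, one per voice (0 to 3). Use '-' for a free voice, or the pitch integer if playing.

Answer: 89 70 84 68

Derivation:
Op 1: note_on(74): voice 0 is free -> assigned | voices=[74 - - -]
Op 2: note_on(72): voice 1 is free -> assigned | voices=[74 72 - -]
Op 3: note_on(84): voice 2 is free -> assigned | voices=[74 72 84 -]
Op 4: note_on(68): voice 3 is free -> assigned | voices=[74 72 84 68]
Op 5: note_on(89): all voices busy, STEAL voice 0 (pitch 74, oldest) -> assign | voices=[89 72 84 68]
Op 6: note_on(70): all voices busy, STEAL voice 1 (pitch 72, oldest) -> assign | voices=[89 70 84 68]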